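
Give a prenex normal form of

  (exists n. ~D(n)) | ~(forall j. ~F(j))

exists n. exists j. (~D(n) | F(j))

Move each ¬ inward, flipping quantifiers it crosses:
  (exists n. ~D(n)) | (exists j. F(j))
All bound variables are already distinct, so no renaming is needed.
Pull the quantifiers to the front (each side's bound variable is not free in the other side):
  exists n. exists j. (~D(n) | F(j))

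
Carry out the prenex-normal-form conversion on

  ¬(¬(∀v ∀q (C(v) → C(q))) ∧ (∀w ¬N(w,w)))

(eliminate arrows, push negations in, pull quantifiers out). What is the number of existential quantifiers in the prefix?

1

Rewrite implications/biconditionals: A → B as ¬A ∨ B.
  ¬(¬(∀v ∀q (¬C(v) ∨ C(q))) ∧ (∀w ¬N(w,w)))
Drive negations inward (¬∀x A ≡ ∃x ¬A, ¬∃x A ≡ ∀x ¬A, De Morgan for ∧/∨):
  (∀v ∀q (¬C(v) ∨ C(q))) ∨ (∃w N(w,w))
Pull the quantifiers to the front (each side's bound variable is not free in the other side):
  ∀v ∀q ∃w (¬C(v) ∨ C(q) ∨ N(w,w))
The prefix is ∀v ∀q ∃w: 2 universal, 1 existential.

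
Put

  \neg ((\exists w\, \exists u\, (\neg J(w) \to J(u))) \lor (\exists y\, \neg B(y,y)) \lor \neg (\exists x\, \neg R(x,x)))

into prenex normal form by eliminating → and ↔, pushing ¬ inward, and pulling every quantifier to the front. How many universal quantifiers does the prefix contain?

Eliminate → and ↔ using ¬ and ∨.
  \neg ((\exists w\, \exists u\, (\neg \neg J(w) \lor J(u))) \lor (\exists y\, \neg B(y,y)) \lor \neg (\exists x\, \neg R(x,x)))
Move each ¬ inward, flipping quantifiers it crosses:
  (\forall w\, \forall u\, (\neg J(w) \land \neg J(u))) \land (\forall y\, B(y,y)) \land (\exists x\, \neg R(x,x))
All bound variables are already distinct, so no renaming is needed.
Pull the quantifiers to the front (each side's bound variable is not free in the other side):
  \forall w\, \forall u\, \forall y\, \exists x\, (\neg J(w) \land \neg J(u) \land B(y,y) \land \neg R(x,x))
The prefix is \forall w \forall u \forall y \exists x: 3 universal, 1 existential.

3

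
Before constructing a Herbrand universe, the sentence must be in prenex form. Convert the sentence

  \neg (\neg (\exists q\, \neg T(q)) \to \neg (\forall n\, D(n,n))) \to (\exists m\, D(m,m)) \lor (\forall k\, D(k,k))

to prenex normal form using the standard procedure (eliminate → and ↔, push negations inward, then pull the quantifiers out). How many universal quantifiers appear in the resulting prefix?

Rewrite implications/biconditionals: A → B as ¬A ∨ B.
  \neg \neg (\neg \neg (\exists q\, \neg T(q)) \lor \neg (\forall n\, D(n,n))) \lor (\exists m\, D(m,m)) \lor (\forall k\, D(k,k))
Move each ¬ inward, flipping quantifiers it crosses:
  (\exists q\, \neg T(q)) \lor (\exists n\, \neg D(n,n)) \lor (\exists m\, D(m,m)) \lor (\forall k\, D(k,k))
All bound variables are already distinct, so no renaming is needed.
Finally move all quantifiers to the prefix:
  \exists q\, \exists n\, \exists m\, \forall k\, (\neg T(q) \lor \neg D(n,n) \lor D(m,m) \lor D(k,k))
The prefix is \exists q \exists n \exists m \forall k: 1 universal, 3 existential.

1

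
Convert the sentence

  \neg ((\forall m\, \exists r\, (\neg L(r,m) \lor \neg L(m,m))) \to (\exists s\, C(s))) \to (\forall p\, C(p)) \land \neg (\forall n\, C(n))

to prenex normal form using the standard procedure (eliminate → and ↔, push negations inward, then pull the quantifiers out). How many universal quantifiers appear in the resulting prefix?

First replace A → B with ¬A ∨ B.
  \neg \neg (\neg (\forall m\, \exists r\, (\neg L(r,m) \lor \neg L(m,m))) \lor (\exists s\, C(s))) \lor (\forall p\, C(p)) \land \neg (\forall n\, C(n))
Move each ¬ inward, flipping quantifiers it crosses:
  (\exists m\, \forall r\, (L(r,m) \land L(m,m))) \lor (\exists s\, C(s)) \lor (\forall p\, C(p)) \land (\exists n\, \neg C(n))
All bound variables are already distinct, so no renaming is needed.
Finally move all quantifiers to the prefix:
  \exists m\, \forall r\, \exists s\, \forall p\, \exists n\, (L(r,m) \land L(m,m) \lor C(s) \lor C(p) \land \neg C(n))
The prefix is \exists m \forall r \exists s \forall p \exists n: 2 universal, 3 existential.

2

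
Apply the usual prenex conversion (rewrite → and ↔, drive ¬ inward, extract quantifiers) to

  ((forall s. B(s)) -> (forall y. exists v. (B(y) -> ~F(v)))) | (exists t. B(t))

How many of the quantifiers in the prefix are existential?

3

Rewrite implications/biconditionals: A → B as ¬A ∨ B.
  ~(forall s. B(s)) | (forall y. exists v. (~B(y) | ~F(v))) | (exists t. B(t))
Move each ¬ inward, flipping quantifiers it crosses:
  (exists s. ~B(s)) | (forall y. exists v. (~B(y) | ~F(v))) | (exists t. B(t))
All bound variables are already distinct, so no renaming is needed.
Pull the quantifiers to the front (each side's bound variable is not free in the other side):
  exists s. forall y. exists v. exists t. (~B(s) | ~B(y) | ~F(v) | B(t))
The prefix is exists s forall y exists v exists t: 1 universal, 3 existential.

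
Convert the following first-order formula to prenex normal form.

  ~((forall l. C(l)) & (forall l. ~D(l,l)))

exists l. exists c. (~C(l) | D(c,c))

Move each ¬ inward, flipping quantifiers it crosses:
  (exists l. ~C(l)) | (exists l. D(l,l))
Standardize variables apart so no two quantifiers bind the same name: l↦c.
  (exists l. ~C(l)) | (exists c. D(c,c))
Extract every quantifier outward, since the variables are now distinct and don't occur free across branches:
  exists l. exists c. (~C(l) | D(c,c))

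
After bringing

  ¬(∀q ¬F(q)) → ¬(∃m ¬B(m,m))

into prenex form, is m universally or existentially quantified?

universal

Rewrite implications/biconditionals: A → B as ¬A ∨ B.
  ¬¬(∀q ¬F(q)) ∨ ¬(∃m ¬B(m,m))
Move each ¬ inward, flipping quantifiers it crosses:
  (∀q ¬F(q)) ∨ (∀m B(m,m))
All bound variables are already distinct, so no renaming is needed.
Pull the quantifiers to the front (each side's bound variable is not free in the other side):
  ∀q ∀m (¬F(q) ∨ B(m,m))
The quantifier ∃m sits under an odd number of negations (counting the antecedent side of each →), so it flips to ∀m.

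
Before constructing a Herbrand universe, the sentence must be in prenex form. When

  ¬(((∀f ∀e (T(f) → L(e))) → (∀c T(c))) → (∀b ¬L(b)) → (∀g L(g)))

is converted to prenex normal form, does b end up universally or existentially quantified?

universal

Rewrite implications/biconditionals: A → B as ¬A ∨ B.
  ¬(¬(¬(∀f ∀e (¬T(f) ∨ L(e))) ∨ (∀c T(c))) ∨ ¬(∀b ¬L(b)) ∨ (∀g L(g)))
Push ¬ through the quantifiers and connectives to reach negation normal form:
  ((∃f ∃e (T(f) ∧ ¬L(e))) ∨ (∀c T(c))) ∧ (∀b ¬L(b)) ∧ (∃g ¬L(g))
All bound variables are already distinct, so no renaming is needed.
Pull the quantifiers to the front (each side's bound variable is not free in the other side):
  ∃f ∃e ∀c ∀b ∃g ((T(f) ∧ ¬L(e) ∨ T(c)) ∧ ¬L(b) ∧ ¬L(g))
The quantifier ∀b sits under an even number of negations (counting the antecedent side of each →), so it remains universal.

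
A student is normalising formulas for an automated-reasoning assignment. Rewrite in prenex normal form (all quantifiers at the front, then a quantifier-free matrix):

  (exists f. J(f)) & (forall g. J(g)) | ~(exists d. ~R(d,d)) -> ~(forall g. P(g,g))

forall f. exists g. exists d. exists w1. ((~J(f) | ~J(g)) & ~R(d,d) | ~P(w1,w1))

First replace A → B with ¬A ∨ B.
  ~((exists f. J(f)) & (forall g. J(g)) | ~(exists d. ~R(d,d))) | ~(forall g. P(g,g))
Push ¬ through the quantifiers and connectives to reach negation normal form:
  ((forall f. ~J(f)) | (exists g. ~J(g))) & (exists d. ~R(d,d)) | (exists g. ~P(g,g))
Standardize variables apart so no two quantifiers bind the same name: g↦w1.
  ((forall f. ~J(f)) | (exists g. ~J(g))) & (exists d. ~R(d,d)) | (exists w1. ~P(w1,w1))
Pull the quantifiers to the front (each side's bound variable is not free in the other side):
  forall f. exists g. exists d. exists w1. ((~J(f) | ~J(g)) & ~R(d,d) | ~P(w1,w1))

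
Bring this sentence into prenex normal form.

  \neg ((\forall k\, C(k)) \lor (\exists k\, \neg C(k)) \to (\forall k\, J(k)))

Eliminate → and ↔ using ¬ and ∨.
  \neg (\neg ((\forall k\, C(k)) \lor (\exists k\, \neg C(k))) \lor (\forall k\, J(k)))
Drive negations inward (¬∀x A ≡ ∃x ¬A, ¬∃x A ≡ ∀x ¬A, De Morgan for ∧/∨):
  ((\forall k\, C(k)) \lor (\exists k\, \neg C(k))) \land (\exists k\, \neg J(k))
Rename bound variables to avoid capture: k↦w1, k↦b.
  ((\forall k\, C(k)) \lor (\exists w1\, \neg C(w1))) \land (\exists b\, \neg J(b))
Pull the quantifiers to the front (each side's bound variable is not free in the other side):
  \forall k\, \exists w1\, \exists b\, ((C(k) \lor \neg C(w1)) \land \neg J(b))

\forall k\, \exists w1\, \exists b\, ((C(k) \lor \neg C(w1)) \land \neg J(b))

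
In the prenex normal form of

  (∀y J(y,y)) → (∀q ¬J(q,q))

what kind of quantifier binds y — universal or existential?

existential

Eliminate → and ↔ using ¬ and ∨.
  ¬(∀y J(y,y)) ∨ (∀q ¬J(q,q))
Drive negations inward (¬∀x A ≡ ∃x ¬A, ¬∃x A ≡ ∀x ¬A, De Morgan for ∧/∨):
  (∃y ¬J(y,y)) ∨ (∀q ¬J(q,q))
All bound variables are already distinct, so no renaming is needed.
Finally move all quantifiers to the prefix:
  ∃y ∀q (¬J(y,y) ∨ ¬J(q,q))
The quantifier ∀y sits under an odd number of negations (counting the antecedent side of each →), so it flips to ∃y.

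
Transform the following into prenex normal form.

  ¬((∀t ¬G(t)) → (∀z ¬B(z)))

∀t ∃z (¬G(t) ∧ B(z))

First replace A → B with ¬A ∨ B.
  ¬(¬(∀t ¬G(t)) ∨ (∀z ¬B(z)))
Move each ¬ inward, flipping quantifiers it crosses:
  (∀t ¬G(t)) ∧ (∃z B(z))
All bound variables are already distinct, so no renaming is needed.
Finally move all quantifiers to the prefix:
  ∀t ∃z (¬G(t) ∧ B(z))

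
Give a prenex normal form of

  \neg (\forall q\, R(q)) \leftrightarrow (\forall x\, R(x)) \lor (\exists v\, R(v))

First replace A → B with ¬A ∨ B; A ↔ B as (¬A ∨ B) ∧ (¬B ∨ A).
  (\neg \neg (\forall q\, R(q)) \lor (\forall x\, R(x)) \lor (\exists v\, R(v))) \land (\neg ((\forall x\, R(x)) \lor (\exists v\, R(v))) \lor \neg (\forall q\, R(q)))
Move each ¬ inward, flipping quantifiers it crosses:
  ((\forall q\, R(q)) \lor (\forall x\, R(x)) \lor (\exists v\, R(v))) \land ((\exists x\, \neg R(x)) \land (\forall v\, \neg R(v)) \lor (\exists q\, \neg R(q)))
Standardize variables apart so no two quantifiers bind the same name: x↦s, v↦x1, q↦p.
  ((\forall q\, R(q)) \lor (\forall x\, R(x)) \lor (\exists v\, R(v))) \land ((\exists s\, \neg R(s)) \land (\forall x1\, \neg R(x1)) \lor (\exists p\, \neg R(p)))
Extract every quantifier outward, since the variables are now distinct and don't occur free across branches:
  \forall q\, \forall x\, \exists v\, \exists s\, \forall x1\, \exists p\, ((R(q) \lor R(x) \lor R(v)) \land (\neg R(s) \land \neg R(x1) \lor \neg R(p)))

\forall q\, \forall x\, \exists v\, \exists s\, \forall x1\, \exists p\, ((R(q) \lor R(x) \lor R(v)) \land (\neg R(s) \land \neg R(x1) \lor \neg R(p)))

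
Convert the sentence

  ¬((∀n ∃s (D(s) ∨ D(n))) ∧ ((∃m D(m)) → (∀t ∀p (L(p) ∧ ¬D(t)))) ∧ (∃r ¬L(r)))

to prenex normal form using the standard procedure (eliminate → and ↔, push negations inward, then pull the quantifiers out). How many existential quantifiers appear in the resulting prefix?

First replace A → B with ¬A ∨ B.
  ¬((∀n ∃s (D(s) ∨ D(n))) ∧ (¬(∃m D(m)) ∨ (∀t ∀p (L(p) ∧ ¬D(t)))) ∧ (∃r ¬L(r)))
Drive negations inward (¬∀x A ≡ ∃x ¬A, ¬∃x A ≡ ∀x ¬A, De Morgan for ∧/∨):
  (∃n ∀s (¬D(s) ∧ ¬D(n))) ∨ (∃m D(m)) ∧ (∃t ∃p (¬L(p) ∨ D(t))) ∨ (∀r L(r))
All bound variables are already distinct, so no renaming is needed.
Extract every quantifier outward, since the variables are now distinct and don't occur free across branches:
  ∃n ∀s ∃m ∃t ∃p ∀r (¬D(s) ∧ ¬D(n) ∨ D(m) ∧ (¬L(p) ∨ D(t)) ∨ L(r))
The prefix is ∃n ∀s ∃m ∃t ∃p ∀r: 2 universal, 4 existential.

4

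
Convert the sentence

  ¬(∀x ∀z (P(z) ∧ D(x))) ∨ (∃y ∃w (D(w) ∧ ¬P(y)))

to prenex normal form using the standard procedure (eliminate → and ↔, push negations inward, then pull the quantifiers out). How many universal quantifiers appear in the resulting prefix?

0

Push ¬ through the quantifiers and connectives to reach negation normal form:
  (∃x ∃z (¬P(z) ∨ ¬D(x))) ∨ (∃y ∃w (D(w) ∧ ¬P(y)))
All bound variables are already distinct, so no renaming is needed.
Pull the quantifiers to the front (each side's bound variable is not free in the other side):
  ∃x ∃z ∃y ∃w (¬P(z) ∨ ¬D(x) ∨ D(w) ∧ ¬P(y))
The prefix is ∃x ∃z ∃y ∃w: 0 universal, 4 existential.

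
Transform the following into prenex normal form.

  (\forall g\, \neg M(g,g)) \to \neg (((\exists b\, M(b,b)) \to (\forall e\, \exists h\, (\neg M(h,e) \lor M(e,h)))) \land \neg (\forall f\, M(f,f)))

Eliminate → and ↔ using ¬ and ∨.
  \neg (\forall g\, \neg M(g,g)) \lor \neg ((\neg (\exists b\, M(b,b)) \lor (\forall e\, \exists h\, (\neg M(h,e) \lor M(e,h)))) \land \neg (\forall f\, M(f,f)))
Move each ¬ inward, flipping quantifiers it crosses:
  (\exists g\, M(g,g)) \lor (\exists b\, M(b,b)) \land (\exists e\, \forall h\, (M(h,e) \land \neg M(e,h))) \lor (\forall f\, M(f,f))
Pull the quantifiers to the front (each side's bound variable is not free in the other side):
  \exists g\, \exists b\, \exists e\, \forall h\, \forall f\, (M(g,g) \lor M(b,b) \land M(h,e) \land \neg M(e,h) \lor M(f,f))

\exists g\, \exists b\, \exists e\, \forall h\, \forall f\, (M(g,g) \lor M(b,b) \land M(h,e) \land \neg M(e,h) \lor M(f,f))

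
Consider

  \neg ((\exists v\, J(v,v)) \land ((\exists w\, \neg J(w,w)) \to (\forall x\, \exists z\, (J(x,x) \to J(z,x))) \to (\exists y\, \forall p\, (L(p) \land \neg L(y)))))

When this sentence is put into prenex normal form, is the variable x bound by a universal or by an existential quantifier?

Rewrite implications/biconditionals: A → B as ¬A ∨ B.
  \neg ((\exists v\, J(v,v)) \land (\neg (\exists w\, \neg J(w,w)) \lor \neg (\forall x\, \exists z\, (\neg J(x,x) \lor J(z,x))) \lor (\exists y\, \forall p\, (L(p) \land \neg L(y)))))
Push ¬ through the quantifiers and connectives to reach negation normal form:
  (\forall v\, \neg J(v,v)) \lor (\exists w\, \neg J(w,w)) \land (\forall x\, \exists z\, (\neg J(x,x) \lor J(z,x))) \land (\forall y\, \exists p\, (\neg L(p) \lor L(y)))
Finally move all quantifiers to the prefix:
  \forall v\, \exists w\, \forall x\, \exists z\, \forall y\, \exists p\, (\neg J(v,v) \lor \neg J(w,w) \land (\neg J(x,x) \lor J(z,x)) \land (\neg L(p) \lor L(y)))
The quantifier \forall x sits under an even number of negations (counting the antecedent side of each →), so it remains universal.

universal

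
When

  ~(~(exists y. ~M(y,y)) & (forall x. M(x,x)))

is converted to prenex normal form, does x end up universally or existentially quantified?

Move each ¬ inward, flipping quantifiers it crosses:
  (exists y. ~M(y,y)) | (exists x. ~M(x,x))
All bound variables are already distinct, so no renaming is needed.
Pull the quantifiers to the front (each side's bound variable is not free in the other side):
  exists y. exists x. (~M(y,y) | ~M(x,x))
The quantifier forall x sits under an odd number of negations, so it flips to exists x.

existential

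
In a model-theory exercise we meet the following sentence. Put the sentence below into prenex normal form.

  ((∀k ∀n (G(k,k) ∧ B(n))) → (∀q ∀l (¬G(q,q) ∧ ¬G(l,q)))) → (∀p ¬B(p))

∀k ∀n ∃q ∃l ∀p (G(k,k) ∧ B(n) ∧ (G(q,q) ∨ G(l,q)) ∨ ¬B(p))

Rewrite implications/biconditionals: A → B as ¬A ∨ B.
  ¬(¬(∀k ∀n (G(k,k) ∧ B(n))) ∨ (∀q ∀l (¬G(q,q) ∧ ¬G(l,q)))) ∨ (∀p ¬B(p))
Move each ¬ inward, flipping quantifiers it crosses:
  (∀k ∀n (G(k,k) ∧ B(n))) ∧ (∃q ∃l (G(q,q) ∨ G(l,q))) ∨ (∀p ¬B(p))
All bound variables are already distinct, so no renaming is needed.
Pull the quantifiers to the front (each side's bound variable is not free in the other side):
  ∀k ∀n ∃q ∃l ∀p (G(k,k) ∧ B(n) ∧ (G(q,q) ∨ G(l,q)) ∨ ¬B(p))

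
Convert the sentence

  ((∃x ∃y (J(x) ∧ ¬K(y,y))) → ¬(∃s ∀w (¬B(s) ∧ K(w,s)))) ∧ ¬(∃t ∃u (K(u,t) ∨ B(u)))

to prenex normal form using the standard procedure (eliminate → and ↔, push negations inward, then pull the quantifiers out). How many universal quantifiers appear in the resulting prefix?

Rewrite implications/biconditionals: A → B as ¬A ∨ B.
  (¬(∃x ∃y (J(x) ∧ ¬K(y,y))) ∨ ¬(∃s ∀w (¬B(s) ∧ K(w,s)))) ∧ ¬(∃t ∃u (K(u,t) ∨ B(u)))
Drive negations inward (¬∀x A ≡ ∃x ¬A, ¬∃x A ≡ ∀x ¬A, De Morgan for ∧/∨):
  ((∀x ∀y (¬J(x) ∨ K(y,y))) ∨ (∀s ∃w (B(s) ∨ ¬K(w,s)))) ∧ (∀t ∀u (¬K(u,t) ∧ ¬B(u)))
Finally move all quantifiers to the prefix:
  ∀x ∀y ∀s ∃w ∀t ∀u ((¬J(x) ∨ K(y,y) ∨ B(s) ∨ ¬K(w,s)) ∧ ¬K(u,t) ∧ ¬B(u))
The prefix is ∀x ∀y ∀s ∃w ∀t ∀u: 5 universal, 1 existential.

5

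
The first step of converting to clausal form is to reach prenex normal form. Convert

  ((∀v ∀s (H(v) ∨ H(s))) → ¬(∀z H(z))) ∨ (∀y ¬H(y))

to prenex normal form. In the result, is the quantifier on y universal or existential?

universal

Eliminate → and ↔ using ¬ and ∨.
  ¬(∀v ∀s (H(v) ∨ H(s))) ∨ ¬(∀z H(z)) ∨ (∀y ¬H(y))
Push ¬ through the quantifiers and connectives to reach negation normal form:
  (∃v ∃s (¬H(v) ∧ ¬H(s))) ∨ (∃z ¬H(z)) ∨ (∀y ¬H(y))
All bound variables are already distinct, so no renaming is needed.
Finally move all quantifiers to the prefix:
  ∃v ∃s ∃z ∀y (¬H(v) ∧ ¬H(s) ∨ ¬H(z) ∨ ¬H(y))
The quantifier ∀y sits under an even number of negations (counting the antecedent side of each →), so it remains universal.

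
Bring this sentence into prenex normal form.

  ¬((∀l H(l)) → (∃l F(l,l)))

∀l ∀t (H(l) ∧ ¬F(t,t))

First replace A → B with ¬A ∨ B.
  ¬(¬(∀l H(l)) ∨ (∃l F(l,l)))
Move each ¬ inward, flipping quantifiers it crosses:
  (∀l H(l)) ∧ (∀l ¬F(l,l))
Rename bound variables to avoid capture: l↦t.
  (∀l H(l)) ∧ (∀t ¬F(t,t))
Extract every quantifier outward, since the variables are now distinct and don't occur free across branches:
  ∀l ∀t (H(l) ∧ ¬F(t,t))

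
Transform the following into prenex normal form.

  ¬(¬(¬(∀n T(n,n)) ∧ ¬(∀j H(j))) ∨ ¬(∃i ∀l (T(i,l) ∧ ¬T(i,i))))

∃n ∃j ∃i ∀l (¬T(n,n) ∧ ¬H(j) ∧ T(i,l) ∧ ¬T(i,i))

Drive negations inward (¬∀x A ≡ ∃x ¬A, ¬∃x A ≡ ∀x ¬A, De Morgan for ∧/∨):
  (∃n ¬T(n,n)) ∧ (∃j ¬H(j)) ∧ (∃i ∀l (T(i,l) ∧ ¬T(i,i)))
All bound variables are already distinct, so no renaming is needed.
Extract every quantifier outward, since the variables are now distinct and don't occur free across branches:
  ∃n ∃j ∃i ∀l (¬T(n,n) ∧ ¬H(j) ∧ T(i,l) ∧ ¬T(i,i))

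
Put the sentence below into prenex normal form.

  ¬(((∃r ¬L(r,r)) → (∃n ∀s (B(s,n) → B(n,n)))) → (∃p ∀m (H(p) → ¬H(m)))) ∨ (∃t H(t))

∀r ∃n ∀s ∀p ∃m ∃t ((L(r,r) ∨ ¬B(s,n) ∨ B(n,n)) ∧ H(p) ∧ H(m) ∨ H(t))

Eliminate → and ↔ using ¬ and ∨.
  ¬(¬(¬(∃r ¬L(r,r)) ∨ (∃n ∀s (¬B(s,n) ∨ B(n,n)))) ∨ (∃p ∀m (¬H(p) ∨ ¬H(m)))) ∨ (∃t H(t))
Move each ¬ inward, flipping quantifiers it crosses:
  ((∀r L(r,r)) ∨ (∃n ∀s (¬B(s,n) ∨ B(n,n)))) ∧ (∀p ∃m (H(p) ∧ H(m))) ∨ (∃t H(t))
Extract every quantifier outward, since the variables are now distinct and don't occur free across branches:
  ∀r ∃n ∀s ∀p ∃m ∃t ((L(r,r) ∨ ¬B(s,n) ∨ B(n,n)) ∧ H(p) ∧ H(m) ∨ H(t))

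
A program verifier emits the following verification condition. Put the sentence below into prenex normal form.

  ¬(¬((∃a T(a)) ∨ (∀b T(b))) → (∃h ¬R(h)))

∀a ∃b ∀h (¬T(a) ∧ ¬T(b) ∧ R(h))

First replace A → B with ¬A ∨ B.
  ¬(¬¬((∃a T(a)) ∨ (∀b T(b))) ∨ (∃h ¬R(h)))
Push ¬ through the quantifiers and connectives to reach negation normal form:
  (∀a ¬T(a)) ∧ (∃b ¬T(b)) ∧ (∀h R(h))
Pull the quantifiers to the front (each side's bound variable is not free in the other side):
  ∀a ∃b ∀h (¬T(a) ∧ ¬T(b) ∧ R(h))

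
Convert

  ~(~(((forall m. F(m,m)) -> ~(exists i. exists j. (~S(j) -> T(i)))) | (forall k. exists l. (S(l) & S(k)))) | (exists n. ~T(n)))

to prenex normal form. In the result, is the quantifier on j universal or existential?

universal

First replace A → B with ¬A ∨ B.
  ~(~(~(forall m. F(m,m)) | ~(exists i. exists j. (~~S(j) | T(i))) | (forall k. exists l. (S(l) & S(k)))) | (exists n. ~T(n)))
Push ¬ through the quantifiers and connectives to reach negation normal form:
  ((exists m. ~F(m,m)) | (forall i. forall j. (~S(j) & ~T(i))) | (forall k. exists l. (S(l) & S(k)))) & (forall n. T(n))
All bound variables are already distinct, so no renaming is needed.
Pull the quantifiers to the front (each side's bound variable is not free in the other side):
  exists m. forall i. forall j. forall k. exists l. forall n. ((~F(m,m) | ~S(j) & ~T(i) | S(l) & S(k)) & T(n))
The quantifier exists j sits under an odd number of negations (counting the antecedent side of each →), so it flips to forall j.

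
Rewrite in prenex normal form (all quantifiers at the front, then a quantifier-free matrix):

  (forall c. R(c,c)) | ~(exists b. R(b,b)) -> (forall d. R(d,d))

exists c. exists b. forall d. (~R(c,c) & R(b,b) | R(d,d))

Rewrite implications/biconditionals: A → B as ¬A ∨ B.
  ~((forall c. R(c,c)) | ~(exists b. R(b,b))) | (forall d. R(d,d))
Move each ¬ inward, flipping quantifiers it crosses:
  (exists c. ~R(c,c)) & (exists b. R(b,b)) | (forall d. R(d,d))
All bound variables are already distinct, so no renaming is needed.
Finally move all quantifiers to the prefix:
  exists c. exists b. forall d. (~R(c,c) & R(b,b) | R(d,d))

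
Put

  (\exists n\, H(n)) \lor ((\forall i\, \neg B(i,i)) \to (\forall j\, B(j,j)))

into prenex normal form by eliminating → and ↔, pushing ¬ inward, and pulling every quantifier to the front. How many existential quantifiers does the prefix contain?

Eliminate → and ↔ using ¬ and ∨.
  (\exists n\, H(n)) \lor \neg (\forall i\, \neg B(i,i)) \lor (\forall j\, B(j,j))
Drive negations inward (¬∀x A ≡ ∃x ¬A, ¬∃x A ≡ ∀x ¬A, De Morgan for ∧/∨):
  (\exists n\, H(n)) \lor (\exists i\, B(i,i)) \lor (\forall j\, B(j,j))
All bound variables are already distinct, so no renaming is needed.
Extract every quantifier outward, since the variables are now distinct and don't occur free across branches:
  \exists n\, \exists i\, \forall j\, (H(n) \lor B(i,i) \lor B(j,j))
The prefix is \exists n \exists i \forall j: 1 universal, 2 existential.

2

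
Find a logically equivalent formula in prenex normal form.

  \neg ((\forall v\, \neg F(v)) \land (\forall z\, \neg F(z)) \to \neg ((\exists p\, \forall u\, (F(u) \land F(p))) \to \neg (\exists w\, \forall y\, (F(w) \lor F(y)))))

Rewrite implications/biconditionals: A → B as ¬A ∨ B.
  \neg (\neg ((\forall v\, \neg F(v)) \land (\forall z\, \neg F(z))) \lor \neg (\neg (\exists p\, \forall u\, (F(u) \land F(p))) \lor \neg (\exists w\, \forall y\, (F(w) \lor F(y)))))
Move each ¬ inward, flipping quantifiers it crosses:
  (\forall v\, \neg F(v)) \land (\forall z\, \neg F(z)) \land ((\forall p\, \exists u\, (\neg F(u) \lor \neg F(p))) \lor (\forall w\, \exists y\, (\neg F(w) \land \neg F(y))))
Pull the quantifiers to the front (each side's bound variable is not free in the other side):
  \forall v\, \forall z\, \forall p\, \exists u\, \forall w\, \exists y\, (\neg F(v) \land \neg F(z) \land (\neg F(u) \lor \neg F(p) \lor \neg F(w) \land \neg F(y)))

\forall v\, \forall z\, \forall p\, \exists u\, \forall w\, \exists y\, (\neg F(v) \land \neg F(z) \land (\neg F(u) \lor \neg F(p) \lor \neg F(w) \land \neg F(y)))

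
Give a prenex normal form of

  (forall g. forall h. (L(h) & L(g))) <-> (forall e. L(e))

exists g. exists h. forall e. exists y1. forall u1. forall v. ((~L(h) | ~L(g) | L(e)) & (~L(y1) | L(v) & L(u1)))

Eliminate → and ↔ using ¬ and ∨; A ↔ B as (¬A ∨ B) ∧ (¬B ∨ A).
  (~(forall g. forall h. (L(h) & L(g))) | (forall e. L(e))) & (~(forall e. L(e)) | (forall g. forall h. (L(h) & L(g))))
Drive negations inward (¬∀x A ≡ ∃x ¬A, ¬∃x A ≡ ∀x ¬A, De Morgan for ∧/∨):
  ((exists g. exists h. (~L(h) | ~L(g))) | (forall e. L(e))) & ((exists e. ~L(e)) | (forall g. forall h. (L(h) & L(g))))
Rename bound variables to avoid capture: e↦y1, g↦u1, h↦v.
  ((exists g. exists h. (~L(h) | ~L(g))) | (forall e. L(e))) & ((exists y1. ~L(y1)) | (forall u1. forall v. (L(v) & L(u1))))
Finally move all quantifiers to the prefix:
  exists g. exists h. forall e. exists y1. forall u1. forall v. ((~L(h) | ~L(g) | L(e)) & (~L(y1) | L(v) & L(u1)))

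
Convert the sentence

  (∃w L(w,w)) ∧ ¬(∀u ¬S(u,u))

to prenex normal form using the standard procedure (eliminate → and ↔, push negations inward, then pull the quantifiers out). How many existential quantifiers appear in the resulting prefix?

2

Move each ¬ inward, flipping quantifiers it crosses:
  (∃w L(w,w)) ∧ (∃u S(u,u))
Finally move all quantifiers to the prefix:
  ∃w ∃u (L(w,w) ∧ S(u,u))
The prefix is ∃w ∃u: 0 universal, 2 existential.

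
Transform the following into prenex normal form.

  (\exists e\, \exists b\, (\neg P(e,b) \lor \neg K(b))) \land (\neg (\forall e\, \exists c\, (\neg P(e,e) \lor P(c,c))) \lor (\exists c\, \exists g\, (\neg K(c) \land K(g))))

Move each ¬ inward, flipping quantifiers it crosses:
  (\exists e\, \exists b\, (\neg P(e,b) \lor \neg K(b))) \land ((\exists e\, \forall c\, (P(e,e) \land \neg P(c,c))) \lor (\exists c\, \exists g\, (\neg K(c) \land K(g))))
Standardize variables apart so no two quantifiers bind the same name: e↦y1, c↦u1.
  (\exists e\, \exists b\, (\neg P(e,b) \lor \neg K(b))) \land ((\exists y1\, \forall c\, (P(y1,y1) \land \neg P(c,c))) \lor (\exists u1\, \exists g\, (\neg K(u1) \land K(g))))
Pull the quantifiers to the front (each side's bound variable is not free in the other side):
  \exists e\, \exists b\, \exists y1\, \forall c\, \exists u1\, \exists g\, ((\neg P(e,b) \lor \neg K(b)) \land (P(y1,y1) \land \neg P(c,c) \lor \neg K(u1) \land K(g)))

\exists e\, \exists b\, \exists y1\, \forall c\, \exists u1\, \exists g\, ((\neg P(e,b) \lor \neg K(b)) \land (P(y1,y1) \land \neg P(c,c) \lor \neg K(u1) \land K(g)))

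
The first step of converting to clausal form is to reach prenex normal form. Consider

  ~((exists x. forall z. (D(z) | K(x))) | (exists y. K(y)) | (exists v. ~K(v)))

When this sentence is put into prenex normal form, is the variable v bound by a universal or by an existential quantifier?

universal

Move each ¬ inward, flipping quantifiers it crosses:
  (forall x. exists z. (~D(z) & ~K(x))) & (forall y. ~K(y)) & (forall v. K(v))
All bound variables are already distinct, so no renaming is needed.
Pull the quantifiers to the front (each side's bound variable is not free in the other side):
  forall x. exists z. forall y. forall v. (~D(z) & ~K(x) & ~K(y) & K(v))
The quantifier exists v sits under an odd number of negations, so it flips to forall v.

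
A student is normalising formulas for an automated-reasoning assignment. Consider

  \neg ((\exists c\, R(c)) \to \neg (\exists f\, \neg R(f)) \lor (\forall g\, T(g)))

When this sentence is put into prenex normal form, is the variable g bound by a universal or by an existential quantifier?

existential

Eliminate → and ↔ using ¬ and ∨.
  \neg (\neg (\exists c\, R(c)) \lor \neg (\exists f\, \neg R(f)) \lor (\forall g\, T(g)))
Drive negations inward (¬∀x A ≡ ∃x ¬A, ¬∃x A ≡ ∀x ¬A, De Morgan for ∧/∨):
  (\exists c\, R(c)) \land (\exists f\, \neg R(f)) \land (\exists g\, \neg T(g))
All bound variables are already distinct, so no renaming is needed.
Extract every quantifier outward, since the variables are now distinct and don't occur free across branches:
  \exists c\, \exists f\, \exists g\, (R(c) \land \neg R(f) \land \neg T(g))
The quantifier \forall g sits under an odd number of negations (counting the antecedent side of each →), so it flips to \exists g.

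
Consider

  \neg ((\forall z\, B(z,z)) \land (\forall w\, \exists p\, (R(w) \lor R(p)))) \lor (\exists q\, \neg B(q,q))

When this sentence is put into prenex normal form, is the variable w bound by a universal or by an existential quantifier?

Move each ¬ inward, flipping quantifiers it crosses:
  (\exists z\, \neg B(z,z)) \lor (\exists w\, \forall p\, (\neg R(w) \land \neg R(p))) \lor (\exists q\, \neg B(q,q))
Pull the quantifiers to the front (each side's bound variable is not free in the other side):
  \exists z\, \exists w\, \forall p\, \exists q\, (\neg B(z,z) \lor \neg R(w) \land \neg R(p) \lor \neg B(q,q))
The quantifier \forall w sits under an odd number of negations, so it flips to \exists w.

existential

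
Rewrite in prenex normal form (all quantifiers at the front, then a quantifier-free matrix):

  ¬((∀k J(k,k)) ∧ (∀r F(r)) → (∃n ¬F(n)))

∀k ∀r ∀n (J(k,k) ∧ F(r) ∧ F(n))

Eliminate → and ↔ using ¬ and ∨.
  ¬(¬((∀k J(k,k)) ∧ (∀r F(r))) ∨ (∃n ¬F(n)))
Push ¬ through the quantifiers and connectives to reach negation normal form:
  (∀k J(k,k)) ∧ (∀r F(r)) ∧ (∀n F(n))
Extract every quantifier outward, since the variables are now distinct and don't occur free across branches:
  ∀k ∀r ∀n (J(k,k) ∧ F(r) ∧ F(n))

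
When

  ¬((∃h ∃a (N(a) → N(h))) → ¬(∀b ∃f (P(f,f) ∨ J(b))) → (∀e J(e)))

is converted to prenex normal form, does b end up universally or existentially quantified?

existential

Eliminate → and ↔ using ¬ and ∨.
  ¬(¬(∃h ∃a (¬N(a) ∨ N(h))) ∨ ¬¬(∀b ∃f (P(f,f) ∨ J(b))) ∨ (∀e J(e)))
Drive negations inward (¬∀x A ≡ ∃x ¬A, ¬∃x A ≡ ∀x ¬A, De Morgan for ∧/∨):
  (∃h ∃a (¬N(a) ∨ N(h))) ∧ (∃b ∀f (¬P(f,f) ∧ ¬J(b))) ∧ (∃e ¬J(e))
Finally move all quantifiers to the prefix:
  ∃h ∃a ∃b ∀f ∃e ((¬N(a) ∨ N(h)) ∧ ¬P(f,f) ∧ ¬J(b) ∧ ¬J(e))
The quantifier ∀b sits under an odd number of negations (counting the antecedent side of each →), so it flips to ∃b.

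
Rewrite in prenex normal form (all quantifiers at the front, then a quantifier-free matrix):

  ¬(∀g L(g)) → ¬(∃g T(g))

First replace A → B with ¬A ∨ B.
  ¬¬(∀g L(g)) ∨ ¬(∃g T(g))
Move each ¬ inward, flipping quantifiers it crosses:
  (∀g L(g)) ∨ (∀g ¬T(g))
Rename bound variables to avoid capture: g↦v1.
  (∀g L(g)) ∨ (∀v1 ¬T(v1))
Finally move all quantifiers to the prefix:
  ∀g ∀v1 (L(g) ∨ ¬T(v1))

∀g ∀v1 (L(g) ∨ ¬T(v1))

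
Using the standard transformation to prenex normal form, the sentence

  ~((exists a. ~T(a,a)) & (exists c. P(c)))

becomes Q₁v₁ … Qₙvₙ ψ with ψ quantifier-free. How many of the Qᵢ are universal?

2

Drive negations inward (¬∀x A ≡ ∃x ¬A, ¬∃x A ≡ ∀x ¬A, De Morgan for ∧/∨):
  (forall a. T(a,a)) | (forall c. ~P(c))
Extract every quantifier outward, since the variables are now distinct and don't occur free across branches:
  forall a. forall c. (T(a,a) | ~P(c))
The prefix is forall a forall c: 2 universal, 0 existential.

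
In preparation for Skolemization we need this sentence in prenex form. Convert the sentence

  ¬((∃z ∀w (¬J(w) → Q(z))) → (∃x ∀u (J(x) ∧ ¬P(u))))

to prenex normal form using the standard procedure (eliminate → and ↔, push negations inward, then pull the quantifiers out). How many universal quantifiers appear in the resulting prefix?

First replace A → B with ¬A ∨ B.
  ¬(¬(∃z ∀w (¬¬J(w) ∨ Q(z))) ∨ (∃x ∀u (J(x) ∧ ¬P(u))))
Move each ¬ inward, flipping quantifiers it crosses:
  (∃z ∀w (J(w) ∨ Q(z))) ∧ (∀x ∃u (¬J(x) ∨ P(u)))
All bound variables are already distinct, so no renaming is needed.
Finally move all quantifiers to the prefix:
  ∃z ∀w ∀x ∃u ((J(w) ∨ Q(z)) ∧ (¬J(x) ∨ P(u)))
The prefix is ∃z ∀w ∀x ∃u: 2 universal, 2 existential.

2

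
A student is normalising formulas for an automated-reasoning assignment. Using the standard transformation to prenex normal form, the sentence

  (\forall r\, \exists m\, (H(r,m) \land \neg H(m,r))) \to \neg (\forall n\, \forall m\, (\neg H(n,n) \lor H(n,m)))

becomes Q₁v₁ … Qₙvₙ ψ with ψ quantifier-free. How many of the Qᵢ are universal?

First replace A → B with ¬A ∨ B.
  \neg (\forall r\, \exists m\, (H(r,m) \land \neg H(m,r))) \lor \neg (\forall n\, \forall m\, (\neg H(n,n) \lor H(n,m)))
Drive negations inward (¬∀x A ≡ ∃x ¬A, ¬∃x A ≡ ∀x ¬A, De Morgan for ∧/∨):
  (\exists r\, \forall m\, (\neg H(r,m) \lor H(m,r))) \lor (\exists n\, \exists m\, (H(n,n) \land \neg H(n,m)))
Give each quantifier a distinct variable: m↦v.
  (\exists r\, \forall m\, (\neg H(r,m) \lor H(m,r))) \lor (\exists n\, \exists v\, (H(n,n) \land \neg H(n,v)))
Finally move all quantifiers to the prefix:
  \exists r\, \forall m\, \exists n\, \exists v\, (\neg H(r,m) \lor H(m,r) \lor H(n,n) \land \neg H(n,v))
The prefix is \exists r \forall m \exists n \exists v: 1 universal, 3 existential.

1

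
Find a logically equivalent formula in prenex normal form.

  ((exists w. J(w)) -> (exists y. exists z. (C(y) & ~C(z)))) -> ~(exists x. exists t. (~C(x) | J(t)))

First replace A → B with ¬A ∨ B.
  ~(~(exists w. J(w)) | (exists y. exists z. (C(y) & ~C(z)))) | ~(exists x. exists t. (~C(x) | J(t)))
Drive negations inward (¬∀x A ≡ ∃x ¬A, ¬∃x A ≡ ∀x ¬A, De Morgan for ∧/∨):
  (exists w. J(w)) & (forall y. forall z. (~C(y) | C(z))) | (forall x. forall t. (C(x) & ~J(t)))
Extract every quantifier outward, since the variables are now distinct and don't occur free across branches:
  exists w. forall y. forall z. forall x. forall t. (J(w) & (~C(y) | C(z)) | C(x) & ~J(t))

exists w. forall y. forall z. forall x. forall t. (J(w) & (~C(y) | C(z)) | C(x) & ~J(t))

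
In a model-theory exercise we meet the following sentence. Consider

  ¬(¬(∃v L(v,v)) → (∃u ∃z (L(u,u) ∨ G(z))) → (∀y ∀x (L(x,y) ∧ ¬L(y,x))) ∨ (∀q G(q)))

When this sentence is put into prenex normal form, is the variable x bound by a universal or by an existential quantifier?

existential

Eliminate → and ↔ using ¬ and ∨.
  ¬(¬¬(∃v L(v,v)) ∨ ¬(∃u ∃z (L(u,u) ∨ G(z))) ∨ (∀y ∀x (L(x,y) ∧ ¬L(y,x))) ∨ (∀q G(q)))
Move each ¬ inward, flipping quantifiers it crosses:
  (∀v ¬L(v,v)) ∧ (∃u ∃z (L(u,u) ∨ G(z))) ∧ (∃y ∃x (¬L(x,y) ∨ L(y,x))) ∧ (∃q ¬G(q))
All bound variables are already distinct, so no renaming is needed.
Extract every quantifier outward, since the variables are now distinct and don't occur free across branches:
  ∀v ∃u ∃z ∃y ∃x ∃q (¬L(v,v) ∧ (L(u,u) ∨ G(z)) ∧ (¬L(x,y) ∨ L(y,x)) ∧ ¬G(q))
The quantifier ∀x sits under an odd number of negations (counting the antecedent side of each →), so it flips to ∃x.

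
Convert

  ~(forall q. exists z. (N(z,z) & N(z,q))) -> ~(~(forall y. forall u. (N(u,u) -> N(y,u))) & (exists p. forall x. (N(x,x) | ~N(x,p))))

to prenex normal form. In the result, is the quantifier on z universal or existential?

Eliminate → and ↔ using ¬ and ∨.
  ~~(forall q. exists z. (N(z,z) & N(z,q))) | ~(~(forall y. forall u. (~N(u,u) | N(y,u))) & (exists p. forall x. (N(x,x) | ~N(x,p))))
Push ¬ through the quantifiers and connectives to reach negation normal form:
  (forall q. exists z. (N(z,z) & N(z,q))) | (forall y. forall u. (~N(u,u) | N(y,u))) | (forall p. exists x. (~N(x,x) & N(x,p)))
All bound variables are already distinct, so no renaming is needed.
Extract every quantifier outward, since the variables are now distinct and don't occur free across branches:
  forall q. exists z. forall y. forall u. forall p. exists x. (N(z,z) & N(z,q) | ~N(u,u) | N(y,u) | ~N(x,x) & N(x,p))
The quantifier exists z sits under an even number of negations (counting the antecedent side of each →), so it remains existential.

existential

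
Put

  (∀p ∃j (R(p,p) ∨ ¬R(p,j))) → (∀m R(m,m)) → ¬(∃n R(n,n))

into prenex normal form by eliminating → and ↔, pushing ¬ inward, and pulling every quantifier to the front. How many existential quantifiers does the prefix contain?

First replace A → B with ¬A ∨ B.
  ¬(∀p ∃j (R(p,p) ∨ ¬R(p,j))) ∨ ¬(∀m R(m,m)) ∨ ¬(∃n R(n,n))
Drive negations inward (¬∀x A ≡ ∃x ¬A, ¬∃x A ≡ ∀x ¬A, De Morgan for ∧/∨):
  (∃p ∀j (¬R(p,p) ∧ R(p,j))) ∨ (∃m ¬R(m,m)) ∨ (∀n ¬R(n,n))
All bound variables are already distinct, so no renaming is needed.
Finally move all quantifiers to the prefix:
  ∃p ∀j ∃m ∀n (¬R(p,p) ∧ R(p,j) ∨ ¬R(m,m) ∨ ¬R(n,n))
The prefix is ∃p ∀j ∃m ∀n: 2 universal, 2 existential.

2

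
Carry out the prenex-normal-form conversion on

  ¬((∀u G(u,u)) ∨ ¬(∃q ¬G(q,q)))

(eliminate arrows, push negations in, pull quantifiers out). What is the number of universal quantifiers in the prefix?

0

Push ¬ through the quantifiers and connectives to reach negation normal form:
  (∃u ¬G(u,u)) ∧ (∃q ¬G(q,q))
Extract every quantifier outward, since the variables are now distinct and don't occur free across branches:
  ∃u ∃q (¬G(u,u) ∧ ¬G(q,q))
The prefix is ∃u ∃q: 0 universal, 2 existential.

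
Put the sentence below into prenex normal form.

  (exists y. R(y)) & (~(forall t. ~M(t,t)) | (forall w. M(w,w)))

Drive negations inward (¬∀x A ≡ ∃x ¬A, ¬∃x A ≡ ∀x ¬A, De Morgan for ∧/∨):
  (exists y. R(y)) & ((exists t. M(t,t)) | (forall w. M(w,w)))
Pull the quantifiers to the front (each side's bound variable is not free in the other side):
  exists y. exists t. forall w. (R(y) & (M(t,t) | M(w,w)))

exists y. exists t. forall w. (R(y) & (M(t,t) | M(w,w)))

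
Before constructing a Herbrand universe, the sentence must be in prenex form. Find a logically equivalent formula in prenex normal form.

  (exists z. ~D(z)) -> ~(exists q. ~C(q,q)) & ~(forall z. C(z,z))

Rewrite implications/biconditionals: A → B as ¬A ∨ B.
  ~(exists z. ~D(z)) | ~(exists q. ~C(q,q)) & ~(forall z. C(z,z))
Move each ¬ inward, flipping quantifiers it crosses:
  (forall z. D(z)) | (forall q. C(q,q)) & (exists z. ~C(z,z))
Rename bound variables to avoid capture: z↦z1.
  (forall z. D(z)) | (forall q. C(q,q)) & (exists z1. ~C(z1,z1))
Pull the quantifiers to the front (each side's bound variable is not free in the other side):
  forall z. forall q. exists z1. (D(z) | C(q,q) & ~C(z1,z1))

forall z. forall q. exists z1. (D(z) | C(q,q) & ~C(z1,z1))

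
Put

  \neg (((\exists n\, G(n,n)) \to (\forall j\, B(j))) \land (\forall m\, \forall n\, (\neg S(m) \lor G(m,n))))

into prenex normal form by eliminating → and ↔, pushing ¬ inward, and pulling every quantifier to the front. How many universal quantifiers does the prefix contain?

0

Rewrite implications/biconditionals: A → B as ¬A ∨ B.
  \neg ((\neg (\exists n\, G(n,n)) \lor (\forall j\, B(j))) \land (\forall m\, \forall n\, (\neg S(m) \lor G(m,n))))
Push ¬ through the quantifiers and connectives to reach negation normal form:
  (\exists n\, G(n,n)) \land (\exists j\, \neg B(j)) \lor (\exists m\, \exists n\, (S(m) \land \neg G(m,n)))
Standardize variables apart so no two quantifiers bind the same name: n↦y1.
  (\exists n\, G(n,n)) \land (\exists j\, \neg B(j)) \lor (\exists m\, \exists y1\, (S(m) \land \neg G(m,y1)))
Finally move all quantifiers to the prefix:
  \exists n\, \exists j\, \exists m\, \exists y1\, (G(n,n) \land \neg B(j) \lor S(m) \land \neg G(m,y1))
The prefix is \exists n \exists j \exists m \exists y1: 0 universal, 4 existential.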